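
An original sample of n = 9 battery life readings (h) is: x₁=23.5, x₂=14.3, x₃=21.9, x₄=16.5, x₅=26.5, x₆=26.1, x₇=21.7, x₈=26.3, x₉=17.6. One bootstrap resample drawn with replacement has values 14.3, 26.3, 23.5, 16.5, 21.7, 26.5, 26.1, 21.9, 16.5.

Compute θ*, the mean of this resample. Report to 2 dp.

Mean = (14.3 + 26.3 + 23.5 + 16.5 + 21.7 + 26.5 + 26.1 + 21.9 + 16.5) / 9 = 193.30 / 9 = 21.48

θ* = 21.48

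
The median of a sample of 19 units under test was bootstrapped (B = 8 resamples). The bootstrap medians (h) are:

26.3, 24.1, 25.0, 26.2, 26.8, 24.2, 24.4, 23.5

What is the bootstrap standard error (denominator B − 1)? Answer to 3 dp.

SE* = 1.219

Bootstrap SE is the standard deviation of the 8 replicate medians.
Mean of replicates: (26.3 + 24.1 + 25.0 + 26.2 + 26.8 + 24.2 + 24.4 + 23.5) / 8 = 200.5000 / 8 = 25.0625
Sum of squared deviations: (+1.2375)² + (−0.9625)² + (−0.0625)² + (+1.1375)² + (+1.7375)² + (−0.8625)² + (−0.6625)² + (−1.5625)² = 10.3988
Variance = 10.3988 / 7 = 1.4855
SE* = √1.4855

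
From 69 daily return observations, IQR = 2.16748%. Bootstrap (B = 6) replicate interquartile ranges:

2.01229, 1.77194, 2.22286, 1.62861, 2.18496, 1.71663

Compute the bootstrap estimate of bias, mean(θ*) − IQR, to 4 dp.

bias = −0.2446

mean(θ*) = (2.01229 + 1.77194 + 2.22286 + 1.62861 + 2.18496 + 1.71663) / 6 = 1.92288
bias = 1.92288 − 2.16748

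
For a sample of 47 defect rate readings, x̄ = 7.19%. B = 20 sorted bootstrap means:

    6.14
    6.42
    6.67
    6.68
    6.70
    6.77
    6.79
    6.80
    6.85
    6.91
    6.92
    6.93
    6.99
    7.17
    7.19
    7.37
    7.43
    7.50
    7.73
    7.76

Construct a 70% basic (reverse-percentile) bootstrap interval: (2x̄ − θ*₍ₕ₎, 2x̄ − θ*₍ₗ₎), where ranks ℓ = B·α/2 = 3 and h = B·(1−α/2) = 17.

(6.95, 7.71)

Percentile endpoints at ranks 3 and 17: θ*₍3₎ = 6.67, θ*₍17₎ = 7.43.
Basic interval reflects these around x̄:
  lower = 2 × 7.19 − 7.43 = 6.95
  upper = 2 × 7.19 − 6.67 = 7.71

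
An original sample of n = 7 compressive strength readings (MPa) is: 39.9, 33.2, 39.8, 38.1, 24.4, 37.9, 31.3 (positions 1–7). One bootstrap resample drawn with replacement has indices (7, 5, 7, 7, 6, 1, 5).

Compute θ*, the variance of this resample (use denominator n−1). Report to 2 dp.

θ* = 35.41

Resample values: 31.3, 24.4, 31.3, 31.3, 37.9, 39.9, 24.4.
Mean = 31.5000; sum of squared deviations = 212.4600
s² = 212.4600 / 6 = 35.4100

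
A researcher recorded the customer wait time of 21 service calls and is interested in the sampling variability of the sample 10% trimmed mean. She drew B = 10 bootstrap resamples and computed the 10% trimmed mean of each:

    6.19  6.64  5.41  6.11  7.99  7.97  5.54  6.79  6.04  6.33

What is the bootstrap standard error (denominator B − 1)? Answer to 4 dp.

SE* = 0.8871

Bootstrap SE is the standard deviation of the 10 replicate 10% trimmed means.
Mean of replicates: (6.19 + 6.64 + 5.41 + 6.11 + 7.99 + 7.97 + 5.54 + 6.79 + 6.04 + 6.33) / 10 = 65.01000 / 10 = 6.50100
Sum of squared deviations: (−0.31100)² + (+0.13900)² + (−1.09100)² + (−0.39100)² + (+1.48900)² + (+1.46900)² + (−0.96100)² + (+0.28900)² + (−0.46100)² + (−0.17100)² = 7.08309
Variance = 7.08309 / 9 = 0.78701
SE* = √0.78701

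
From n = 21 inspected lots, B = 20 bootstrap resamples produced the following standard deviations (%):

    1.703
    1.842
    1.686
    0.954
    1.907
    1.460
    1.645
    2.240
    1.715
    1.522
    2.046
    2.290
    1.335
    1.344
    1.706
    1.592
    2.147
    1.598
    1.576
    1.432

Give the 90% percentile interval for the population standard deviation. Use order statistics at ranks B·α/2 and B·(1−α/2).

(0.954, 2.240)

Sorted replicates: 0.954, 1.335, 1.344, 1.432, 1.460, 1.522, 1.576, 1.592, 1.598, 1.645, 1.686, 1.703, 1.706, 1.715, 1.842, 1.907, 2.046, 2.147, 2.240, 2.290
α = 0.10; lower rank = 20 × 0.050 = 1; upper rank = 20 × 0.950 = 19.
The 1st smallest replicate is 0.954; the 19th is 2.240.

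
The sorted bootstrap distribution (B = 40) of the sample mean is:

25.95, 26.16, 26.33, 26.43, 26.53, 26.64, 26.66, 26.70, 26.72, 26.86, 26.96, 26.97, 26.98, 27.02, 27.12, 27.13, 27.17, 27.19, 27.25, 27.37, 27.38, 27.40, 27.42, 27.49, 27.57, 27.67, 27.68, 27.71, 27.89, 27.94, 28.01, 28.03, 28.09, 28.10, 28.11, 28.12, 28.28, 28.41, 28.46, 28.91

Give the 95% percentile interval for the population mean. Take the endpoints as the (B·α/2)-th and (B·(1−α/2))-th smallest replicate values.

α = 0.05; lower rank = 40 × 0.025 = 1; upper rank = 40 × 0.975 = 39.
The 1st smallest replicate is 25.95; the 39th is 28.46.

(25.95, 28.46)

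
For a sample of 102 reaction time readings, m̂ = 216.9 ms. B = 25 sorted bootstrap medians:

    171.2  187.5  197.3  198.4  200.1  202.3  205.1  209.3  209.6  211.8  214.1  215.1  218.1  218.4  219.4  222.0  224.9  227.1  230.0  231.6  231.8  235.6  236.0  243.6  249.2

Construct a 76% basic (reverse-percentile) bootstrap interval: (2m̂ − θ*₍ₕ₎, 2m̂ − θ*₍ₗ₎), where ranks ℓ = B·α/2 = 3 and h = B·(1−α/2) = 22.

(198.2, 236.5)

Percentile endpoints at ranks 3 and 22: θ*₍3₎ = 197.3, θ*₍22₎ = 235.6.
Basic interval reflects these around m̂:
  lower = 2 × 216.9 − 235.6 = 198.2
  upper = 2 × 216.9 − 197.3 = 236.5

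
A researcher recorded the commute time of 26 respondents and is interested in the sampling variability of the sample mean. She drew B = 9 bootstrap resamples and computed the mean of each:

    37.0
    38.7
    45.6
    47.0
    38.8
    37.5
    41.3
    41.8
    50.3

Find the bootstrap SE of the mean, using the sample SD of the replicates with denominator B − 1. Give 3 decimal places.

SE* = 4.660

Bootstrap SE is the standard deviation of the 9 replicate means.
Mean of replicates: (37.0 + 38.7 + 45.6 + 47.0 + 38.8 + 37.5 + 41.3 + 41.8 + 50.3) / 9 = 378.0000 / 9 = 42.0000
Sum of squared deviations: (−5.0000)² + (−3.3000)² + (+3.6000)² + (+5.0000)² + (−3.2000)² + (−4.5000)² + (−0.7000)² + (−0.2000)² + (+8.3000)² = 173.7600
Variance = 173.7600 / 8 = 21.7200
SE* = √21.7200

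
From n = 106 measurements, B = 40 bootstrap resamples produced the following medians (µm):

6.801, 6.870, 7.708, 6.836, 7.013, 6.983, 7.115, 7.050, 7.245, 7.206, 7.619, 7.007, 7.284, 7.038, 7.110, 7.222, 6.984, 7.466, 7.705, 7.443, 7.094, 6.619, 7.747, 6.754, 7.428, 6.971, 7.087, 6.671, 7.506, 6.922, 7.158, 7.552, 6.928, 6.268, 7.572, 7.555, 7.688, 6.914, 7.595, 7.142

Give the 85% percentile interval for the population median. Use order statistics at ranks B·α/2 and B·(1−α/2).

Sorted replicates: 6.268, 6.619, 6.671, 6.754, 6.801, 6.836, 6.870, 6.914, 6.922, 6.928, 6.971, 6.983, 6.984, 7.007, 7.013, 7.038, 7.050, 7.087, 7.094, 7.110, 7.115, 7.142, 7.158, 7.206, 7.222, 7.245, 7.284, 7.428, 7.443, 7.466, 7.506, 7.552, 7.555, 7.572, 7.595, 7.619, 7.688, 7.705, 7.708, 7.747
α = 0.15; lower rank = 40 × 0.075 = 3; upper rank = 40 × 0.925 = 37.
The 3rd smallest replicate is 6.671; the 37th is 7.688.

(6.671, 7.688)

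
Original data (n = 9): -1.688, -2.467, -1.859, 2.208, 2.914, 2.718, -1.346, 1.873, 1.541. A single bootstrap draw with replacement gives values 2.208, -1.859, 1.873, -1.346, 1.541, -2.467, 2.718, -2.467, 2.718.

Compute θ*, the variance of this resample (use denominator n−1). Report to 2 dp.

θ* = 5.25

Mean = 0.3243; sum of squared deviations = 42.0262
s² = 42.0262 / 8 = 5.2533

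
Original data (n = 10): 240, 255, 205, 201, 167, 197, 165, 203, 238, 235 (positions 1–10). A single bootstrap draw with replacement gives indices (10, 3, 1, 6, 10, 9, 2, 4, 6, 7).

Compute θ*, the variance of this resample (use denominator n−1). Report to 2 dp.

θ* = 773.96

Resample values: 235, 205, 240, 197, 235, 238, 255, 201, 197, 165.
Mean = 216.8000; sum of squared deviations = 6965.6000
s² = 6965.6000 / 9 = 773.9556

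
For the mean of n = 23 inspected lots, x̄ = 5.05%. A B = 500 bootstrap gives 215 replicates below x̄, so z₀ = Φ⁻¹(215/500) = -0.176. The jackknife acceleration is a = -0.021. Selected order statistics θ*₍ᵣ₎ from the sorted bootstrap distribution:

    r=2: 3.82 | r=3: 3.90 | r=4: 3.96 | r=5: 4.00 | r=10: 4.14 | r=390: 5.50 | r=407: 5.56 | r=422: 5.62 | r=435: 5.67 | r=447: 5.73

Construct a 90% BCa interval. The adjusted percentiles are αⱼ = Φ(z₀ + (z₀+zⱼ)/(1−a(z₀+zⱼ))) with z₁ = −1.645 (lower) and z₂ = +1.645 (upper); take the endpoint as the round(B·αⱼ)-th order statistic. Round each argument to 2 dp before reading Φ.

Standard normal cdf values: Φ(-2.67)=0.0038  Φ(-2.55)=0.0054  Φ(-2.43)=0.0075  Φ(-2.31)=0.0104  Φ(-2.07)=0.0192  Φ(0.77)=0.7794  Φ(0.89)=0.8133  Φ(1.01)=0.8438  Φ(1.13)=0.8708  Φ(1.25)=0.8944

(4.14, 5.73)

Lower: z₀ + z₁ = -0.176 + (-1.645) = -1.821; 1 − a(z₀+z₁) = 1 − (-0.021)(-1.821) = 0.9618; argument = -0.176 + (-1.821)/0.9618 = -2.0694 → -2.07.
α₁ = Φ(-2.07) = 0.0192; rank = round(500 × 0.0192) = 10; θ*₍10₎ = 4.14.
Upper: z₀ + z₂ = 1.469; 1 − a(z₀+z₂) = 1.0308; argument = 1.2490 → 1.25; α₂ = 0.8944; rank = 447; θ*₍447₎ = 5.73.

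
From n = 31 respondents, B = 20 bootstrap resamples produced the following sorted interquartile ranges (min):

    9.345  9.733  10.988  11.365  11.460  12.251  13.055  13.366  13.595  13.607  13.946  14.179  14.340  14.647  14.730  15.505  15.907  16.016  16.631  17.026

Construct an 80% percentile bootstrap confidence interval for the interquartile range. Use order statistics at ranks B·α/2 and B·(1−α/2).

α = 0.20; lower rank = 20 × 0.100 = 2; upper rank = 20 × 0.900 = 18.
The 2nd smallest replicate is 9.733; the 18th is 16.016.

(9.733, 16.016)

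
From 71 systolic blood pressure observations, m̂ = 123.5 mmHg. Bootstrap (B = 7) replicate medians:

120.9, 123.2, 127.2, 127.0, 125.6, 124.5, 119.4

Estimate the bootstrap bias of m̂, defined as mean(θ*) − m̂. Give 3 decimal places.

mean(θ*) = (120.9 + 123.2 + 127.2 + 127.0 + 125.6 + 124.5 + 119.4) / 7 = 123.9714
bias = 123.9714 − 123.5

bias = +0.471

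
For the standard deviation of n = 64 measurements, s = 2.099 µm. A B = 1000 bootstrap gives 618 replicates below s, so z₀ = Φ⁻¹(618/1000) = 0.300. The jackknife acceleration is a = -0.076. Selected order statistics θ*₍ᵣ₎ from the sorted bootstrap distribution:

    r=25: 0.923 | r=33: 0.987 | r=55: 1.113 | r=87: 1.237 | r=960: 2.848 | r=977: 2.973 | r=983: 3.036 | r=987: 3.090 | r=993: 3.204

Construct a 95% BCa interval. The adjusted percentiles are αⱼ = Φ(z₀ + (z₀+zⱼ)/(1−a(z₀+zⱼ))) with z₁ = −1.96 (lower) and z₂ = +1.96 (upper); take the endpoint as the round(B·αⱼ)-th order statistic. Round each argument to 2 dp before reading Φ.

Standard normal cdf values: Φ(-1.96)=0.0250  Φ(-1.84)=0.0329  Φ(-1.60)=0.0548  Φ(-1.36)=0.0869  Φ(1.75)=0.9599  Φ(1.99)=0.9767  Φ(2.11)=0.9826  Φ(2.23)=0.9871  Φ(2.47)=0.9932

(1.113, 3.090)

Lower: z₀ + z₁ = 0.300 + (-1.960) = -1.660; 1 − a(z₀+z₁) = 1 − (-0.076)(-1.660) = 0.8738; argument = 0.300 + (-1.660)/0.8738 = -1.5997 → -1.60.
α₁ = Φ(-1.60) = 0.0548; rank = round(1000 × 0.0548) = 55; θ*₍55₎ = 1.113.
Upper: z₀ + z₂ = 2.260; 1 − a(z₀+z₂) = 1.1718; argument = 2.2287 → 2.23; α₂ = 0.9871; rank = 987; θ*₍987₎ = 3.090.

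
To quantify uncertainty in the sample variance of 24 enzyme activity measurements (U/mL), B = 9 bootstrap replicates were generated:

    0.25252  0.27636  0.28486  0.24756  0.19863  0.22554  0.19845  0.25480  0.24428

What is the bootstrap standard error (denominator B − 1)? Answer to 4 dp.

Bootstrap SE is the standard deviation of the 9 replicate variances.
Mean of replicates: (0.25252 + 0.27636 + 0.28486 + 0.24756 + 0.19863 + 0.22554 + 0.19845 + 0.25480 + 0.24428) / 9 = 2.183000 / 9 = 0.242556
Sum of squared deviations: (+0.009964)² + (+0.033804)² + (+0.042304)² + (+0.005004)² + (−0.043926)² + (−0.017016)² + (−0.044106)² + (+0.012244)² + (+0.001724)² = 0.007374
Variance = 0.007374 / 8 = 0.000922
SE* = √0.000922

SE* = 0.0304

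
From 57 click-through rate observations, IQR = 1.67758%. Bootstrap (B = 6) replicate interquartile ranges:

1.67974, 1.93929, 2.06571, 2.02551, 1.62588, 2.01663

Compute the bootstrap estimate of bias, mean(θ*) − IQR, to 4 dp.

mean(θ*) = (1.67974 + 1.93929 + 2.06571 + 2.02551 + 1.62588 + 2.01663) / 6 = 1.892127
bias = 1.892127 − 1.67758

bias = +0.2145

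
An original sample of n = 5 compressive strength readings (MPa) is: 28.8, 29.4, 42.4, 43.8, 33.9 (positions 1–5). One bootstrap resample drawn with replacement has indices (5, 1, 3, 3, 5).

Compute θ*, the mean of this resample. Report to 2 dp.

θ* = 36.28

Resample values: 33.9, 28.8, 42.4, 42.4, 33.9.
Mean = (33.9 + 28.8 + 42.4 + 42.4 + 33.9) / 5 = 181.40 / 5 = 36.28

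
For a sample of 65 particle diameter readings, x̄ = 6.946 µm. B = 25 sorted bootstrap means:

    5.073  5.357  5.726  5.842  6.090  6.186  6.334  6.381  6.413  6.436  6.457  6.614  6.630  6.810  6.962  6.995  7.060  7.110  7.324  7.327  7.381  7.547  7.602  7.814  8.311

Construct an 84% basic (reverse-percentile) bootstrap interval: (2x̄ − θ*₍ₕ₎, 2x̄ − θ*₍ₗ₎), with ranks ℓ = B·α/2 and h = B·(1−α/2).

(6.290, 8.535)

Percentile endpoints at ranks 2 and 23: θ*₍2₎ = 5.357, θ*₍23₎ = 7.602.
Basic interval reflects these around x̄:
  lower = 2 × 6.946 − 7.602 = 6.290
  upper = 2 × 6.946 − 5.357 = 8.535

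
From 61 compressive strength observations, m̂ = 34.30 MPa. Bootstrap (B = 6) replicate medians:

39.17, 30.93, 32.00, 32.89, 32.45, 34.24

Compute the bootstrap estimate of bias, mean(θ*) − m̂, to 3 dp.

bias = −0.687

mean(θ*) = (39.17 + 30.93 + 32.00 + 32.89 + 32.45 + 34.24) / 6 = 33.6133
bias = 33.6133 − 34.30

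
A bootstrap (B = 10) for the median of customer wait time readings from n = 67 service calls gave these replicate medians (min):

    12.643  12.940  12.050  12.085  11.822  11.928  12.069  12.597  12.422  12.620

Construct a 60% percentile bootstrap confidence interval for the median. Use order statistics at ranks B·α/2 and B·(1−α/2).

(11.928, 12.620)

Sorted replicates: 11.822, 11.928, 12.050, 12.069, 12.085, 12.422, 12.597, 12.620, 12.643, 12.940
α = 0.40; lower rank = 10 × 0.200 = 2; upper rank = 10 × 0.800 = 8.
The 2nd smallest replicate is 11.928; the 8th is 12.620.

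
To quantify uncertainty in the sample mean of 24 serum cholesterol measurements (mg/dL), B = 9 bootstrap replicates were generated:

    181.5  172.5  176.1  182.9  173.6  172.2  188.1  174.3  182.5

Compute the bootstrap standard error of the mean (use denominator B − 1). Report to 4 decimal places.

Bootstrap SE is the standard deviation of the 9 replicate means.
Mean of replicates: (181.5 + 172.5 + 176.1 + 182.9 + 173.6 + 172.2 + 188.1 + 174.3 + 182.5) / 9 = 1603.70000 / 9 = 178.18889
Sum of squared deviations: (+3.31111)² + (−5.68889)² + (−2.08889)² + (+4.71111)² + (−4.58889)² + (−5.98889)² + (+9.91111)² + (−3.88889)² + (+4.31111)² = 258.74889
Variance = 258.74889 / 8 = 32.34361
SE* = √32.34361

SE* = 5.6871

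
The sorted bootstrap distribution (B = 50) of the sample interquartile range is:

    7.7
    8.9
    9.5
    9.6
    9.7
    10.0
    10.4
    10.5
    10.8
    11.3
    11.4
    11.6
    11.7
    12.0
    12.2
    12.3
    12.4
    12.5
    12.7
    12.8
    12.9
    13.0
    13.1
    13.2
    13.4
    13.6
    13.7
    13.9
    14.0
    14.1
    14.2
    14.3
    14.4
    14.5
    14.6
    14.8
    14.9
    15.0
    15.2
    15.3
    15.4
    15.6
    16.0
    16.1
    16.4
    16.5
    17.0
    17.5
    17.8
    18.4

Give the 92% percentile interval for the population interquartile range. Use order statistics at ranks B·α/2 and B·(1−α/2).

α = 0.08; lower rank = 50 × 0.040 = 2; upper rank = 50 × 0.960 = 48.
The 2nd smallest replicate is 8.9; the 48th is 17.5.

(8.9, 17.5)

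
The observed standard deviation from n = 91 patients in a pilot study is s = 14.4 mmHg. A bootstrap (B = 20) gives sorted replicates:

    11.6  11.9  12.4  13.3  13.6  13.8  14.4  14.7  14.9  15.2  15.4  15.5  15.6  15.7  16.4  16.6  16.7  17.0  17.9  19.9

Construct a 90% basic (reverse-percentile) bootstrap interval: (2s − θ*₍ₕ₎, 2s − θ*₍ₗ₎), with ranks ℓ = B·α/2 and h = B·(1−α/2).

(10.9, 17.2)

Percentile endpoints at ranks 1 and 19: θ*₍1₎ = 11.6, θ*₍19₎ = 17.9.
Basic interval reflects these around s:
  lower = 2 × 14.4 − 17.9 = 10.9
  upper = 2 × 14.4 − 11.6 = 17.2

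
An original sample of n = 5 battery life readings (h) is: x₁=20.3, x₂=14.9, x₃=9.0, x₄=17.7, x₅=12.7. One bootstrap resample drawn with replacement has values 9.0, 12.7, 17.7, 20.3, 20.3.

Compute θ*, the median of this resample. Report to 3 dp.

Sorted: 9.0, 12.7, 17.7, 20.3, 20.3
Median = middle value = 17.700

θ* = 17.700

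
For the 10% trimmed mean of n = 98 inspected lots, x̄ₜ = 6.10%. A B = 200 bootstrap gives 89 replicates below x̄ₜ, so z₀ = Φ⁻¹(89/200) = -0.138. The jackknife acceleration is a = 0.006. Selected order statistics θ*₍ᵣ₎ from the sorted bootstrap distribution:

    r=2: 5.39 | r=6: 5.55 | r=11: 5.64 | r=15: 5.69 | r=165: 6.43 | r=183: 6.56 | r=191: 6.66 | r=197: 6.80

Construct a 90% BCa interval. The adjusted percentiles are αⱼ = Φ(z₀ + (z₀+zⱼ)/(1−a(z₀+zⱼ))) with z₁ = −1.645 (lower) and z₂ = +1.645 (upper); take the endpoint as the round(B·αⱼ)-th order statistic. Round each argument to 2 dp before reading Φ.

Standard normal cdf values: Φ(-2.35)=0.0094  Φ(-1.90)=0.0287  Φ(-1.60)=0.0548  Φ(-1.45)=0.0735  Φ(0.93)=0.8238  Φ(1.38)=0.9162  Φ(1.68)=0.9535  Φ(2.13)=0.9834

(5.55, 6.56)

Lower: z₀ + z₁ = -0.138 + (-1.645) = -1.783; 1 − a(z₀+z₁) = 1 − (0.006)(-1.783) = 1.0107; argument = -0.138 + (-1.783)/1.0107 = -1.9021 → -1.90.
α₁ = Φ(-1.90) = 0.0287; rank = round(200 × 0.0287) = 6; θ*₍6₎ = 5.55.
Upper: z₀ + z₂ = 1.507; 1 − a(z₀+z₂) = 0.9910; argument = 1.3828 → 1.38; α₂ = 0.9162; rank = 183; θ*₍183₎ = 6.56.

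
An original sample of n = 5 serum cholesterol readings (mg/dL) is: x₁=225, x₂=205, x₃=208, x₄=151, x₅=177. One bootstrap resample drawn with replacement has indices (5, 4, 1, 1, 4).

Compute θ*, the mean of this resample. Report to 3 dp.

θ* = 185.800

Resample values: 177, 151, 225, 225, 151.
Mean = (177 + 151 + 225 + 225 + 151) / 5 = 929.0 / 5 = 185.800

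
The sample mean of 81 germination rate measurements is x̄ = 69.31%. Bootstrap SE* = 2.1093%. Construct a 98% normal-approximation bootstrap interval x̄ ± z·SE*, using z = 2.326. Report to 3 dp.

(64.404, 74.216)

Margin = 2.326 × 2.1093 = 4.9062
Interval: 69.31 ± 4.9062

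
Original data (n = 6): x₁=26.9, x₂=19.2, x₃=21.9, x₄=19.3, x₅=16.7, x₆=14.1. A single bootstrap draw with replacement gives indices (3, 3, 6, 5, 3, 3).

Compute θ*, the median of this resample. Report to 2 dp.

Resample values: 21.9, 21.9, 14.1, 16.7, 21.9, 21.9.
Sorted: 14.1, 16.7, 21.9, 21.9, 21.9, 21.9
Median = average of the two middle values = 21.90

θ* = 21.90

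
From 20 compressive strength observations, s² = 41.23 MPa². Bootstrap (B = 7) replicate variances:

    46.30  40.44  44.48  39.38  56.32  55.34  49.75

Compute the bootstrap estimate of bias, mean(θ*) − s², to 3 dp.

bias = +6.200

mean(θ*) = (46.30 + 40.44 + 44.48 + 39.38 + 56.32 + 55.34 + 49.75) / 7 = 47.4300
bias = 47.4300 − 41.23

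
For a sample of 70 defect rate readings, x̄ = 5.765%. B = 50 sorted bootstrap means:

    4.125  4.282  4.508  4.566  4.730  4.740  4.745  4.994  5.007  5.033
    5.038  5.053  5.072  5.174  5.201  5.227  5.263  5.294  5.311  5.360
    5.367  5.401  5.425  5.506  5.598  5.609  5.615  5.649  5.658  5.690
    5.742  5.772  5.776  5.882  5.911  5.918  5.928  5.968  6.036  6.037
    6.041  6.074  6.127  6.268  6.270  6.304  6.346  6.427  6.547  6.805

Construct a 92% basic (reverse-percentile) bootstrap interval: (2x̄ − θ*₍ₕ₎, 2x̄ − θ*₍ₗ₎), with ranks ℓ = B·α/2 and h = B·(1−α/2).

(5.103, 7.248)

Percentile endpoints at ranks 2 and 48: θ*₍2₎ = 4.282, θ*₍48₎ = 6.427.
Basic interval reflects these around x̄:
  lower = 2 × 5.765 − 6.427 = 5.103
  upper = 2 × 5.765 − 4.282 = 7.248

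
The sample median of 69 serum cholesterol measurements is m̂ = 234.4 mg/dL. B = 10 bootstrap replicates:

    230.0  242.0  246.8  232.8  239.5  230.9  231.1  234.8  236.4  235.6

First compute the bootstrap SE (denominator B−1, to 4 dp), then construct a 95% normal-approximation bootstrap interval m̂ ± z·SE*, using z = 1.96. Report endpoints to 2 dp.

(223.81, 244.99)

Mean of replicates = 235.9900; sum of squared deviations = 262.9090; SE* = √(262.9090/9) = 5.4048
Margin = 1.96 × 5.4048 = 10.593
Interval: 234.4 ± 10.593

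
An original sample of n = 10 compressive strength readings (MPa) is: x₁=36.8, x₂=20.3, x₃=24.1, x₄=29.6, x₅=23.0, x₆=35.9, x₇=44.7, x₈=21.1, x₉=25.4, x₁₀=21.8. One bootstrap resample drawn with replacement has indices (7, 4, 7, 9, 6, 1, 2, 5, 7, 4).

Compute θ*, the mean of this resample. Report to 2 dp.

Resample values: 44.7, 29.6, 44.7, 25.4, 35.9, 36.8, 20.3, 23.0, 44.7, 29.6.
Mean = (44.7 + 29.6 + 44.7 + 25.4 + 35.9 + 36.8 + 20.3 + 23.0 + 44.7 + 29.6) / 10 = 334.70 / 10 = 33.47

θ* = 33.47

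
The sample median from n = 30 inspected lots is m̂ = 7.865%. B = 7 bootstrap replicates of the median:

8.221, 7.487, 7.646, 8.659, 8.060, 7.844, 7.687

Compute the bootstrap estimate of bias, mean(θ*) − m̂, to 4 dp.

mean(θ*) = (8.221 + 7.487 + 7.646 + 8.659 + 8.060 + 7.844 + 7.687) / 7 = 7.94343
bias = 7.94343 − 7.865

bias = +0.0784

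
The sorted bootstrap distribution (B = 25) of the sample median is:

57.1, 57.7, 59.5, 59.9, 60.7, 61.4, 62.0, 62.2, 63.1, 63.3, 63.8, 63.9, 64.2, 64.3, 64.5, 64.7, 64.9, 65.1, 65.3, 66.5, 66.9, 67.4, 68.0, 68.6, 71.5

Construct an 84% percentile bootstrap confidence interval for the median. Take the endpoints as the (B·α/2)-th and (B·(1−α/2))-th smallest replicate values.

(57.7, 68.0)

α = 0.16; lower rank = 25 × 0.080 = 2; upper rank = 25 × 0.920 = 23.
The 2nd smallest replicate is 57.7; the 23rd is 68.0.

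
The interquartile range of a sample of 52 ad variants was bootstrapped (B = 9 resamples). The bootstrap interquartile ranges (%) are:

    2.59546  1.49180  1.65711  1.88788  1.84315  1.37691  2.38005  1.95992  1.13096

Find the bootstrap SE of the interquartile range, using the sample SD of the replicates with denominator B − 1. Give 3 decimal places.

SE* = 0.467

Bootstrap SE is the standard deviation of the 9 replicate interquartile ranges.
Mean of replicates: (2.59546 + 1.49180 + 1.65711 + 1.88788 + 1.84315 + 1.37691 + 2.38005 + 1.95992 + 1.13096) / 9 = 16.323240 / 9 = 1.813693
Sum of squared deviations: (+0.781767)² + (−0.321893)² + (−0.156583)² + (+0.074187)² + (+0.029457)² + (−0.436783)² + (+0.566357)² + (+0.146227)² + (−0.682733)² = 1.744711
Variance = 1.744711 / 8 = 0.218089
SE* = √0.218089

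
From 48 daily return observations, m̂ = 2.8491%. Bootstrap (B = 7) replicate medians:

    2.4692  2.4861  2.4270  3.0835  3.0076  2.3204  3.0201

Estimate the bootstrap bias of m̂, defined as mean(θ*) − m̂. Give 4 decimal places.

mean(θ*) = (2.4692 + 2.4861 + 2.4270 + 3.0835 + 3.0076 + 2.3204 + 3.0201) / 7 = 2.68770
bias = 2.68770 − 2.8491

bias = −0.1614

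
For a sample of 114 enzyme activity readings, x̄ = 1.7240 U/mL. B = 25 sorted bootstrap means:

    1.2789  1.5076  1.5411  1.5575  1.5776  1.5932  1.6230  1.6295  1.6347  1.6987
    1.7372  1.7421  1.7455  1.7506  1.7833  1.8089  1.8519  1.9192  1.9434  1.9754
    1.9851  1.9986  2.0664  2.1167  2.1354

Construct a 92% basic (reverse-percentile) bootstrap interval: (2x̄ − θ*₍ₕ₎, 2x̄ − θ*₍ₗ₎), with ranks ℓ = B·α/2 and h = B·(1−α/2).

(1.3313, 2.1691)

Percentile endpoints at ranks 1 and 24: θ*₍1₎ = 1.2789, θ*₍24₎ = 2.1167.
Basic interval reflects these around x̄:
  lower = 2 × 1.7240 − 2.1167 = 1.3313
  upper = 2 × 1.7240 − 1.2789 = 2.1691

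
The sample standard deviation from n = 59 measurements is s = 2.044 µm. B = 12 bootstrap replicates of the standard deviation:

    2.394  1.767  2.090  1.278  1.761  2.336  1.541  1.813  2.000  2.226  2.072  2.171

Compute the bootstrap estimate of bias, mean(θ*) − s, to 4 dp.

bias = −0.0899

mean(θ*) = (2.394 + 1.767 + 2.090 + 1.278 + 1.761 + 2.336 + 1.541 + 1.813 + 2.000 + 2.226 + 2.072 + 2.171) / 12 = 1.95408
bias = 1.95408 − 2.044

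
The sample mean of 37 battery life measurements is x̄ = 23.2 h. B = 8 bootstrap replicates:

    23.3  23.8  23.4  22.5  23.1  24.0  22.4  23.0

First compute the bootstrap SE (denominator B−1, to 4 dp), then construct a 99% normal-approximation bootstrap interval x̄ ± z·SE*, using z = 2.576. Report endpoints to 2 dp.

Mean of replicates = 23.1875; sum of squared deviations = 2.2288; SE* = √(2.2288/7) = 0.5643
Margin = 2.576 × 0.5643 = 1.454
Interval: 23.2 ± 1.454

(21.75, 24.65)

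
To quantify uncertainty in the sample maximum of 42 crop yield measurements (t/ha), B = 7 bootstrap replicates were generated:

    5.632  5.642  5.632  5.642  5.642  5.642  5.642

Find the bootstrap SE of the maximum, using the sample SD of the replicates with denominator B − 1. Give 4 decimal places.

SE* = 0.0049

Bootstrap SE is the standard deviation of the 7 replicate maximums.
Mean of replicates: (5.632 + 5.642 + 5.632 + 5.642 + 5.642 + 5.642 + 5.642) / 7 = 39.474000 / 7 = 5.639143
Sum of squared deviations: (−0.007143)² + (+0.002857)² + (−0.007143)² + (+0.002857)² + (+0.002857)² + (+0.002857)² + (+0.002857)² = 0.000143
Variance = 0.000143 / 6 = 0.000024
SE* = √0.000024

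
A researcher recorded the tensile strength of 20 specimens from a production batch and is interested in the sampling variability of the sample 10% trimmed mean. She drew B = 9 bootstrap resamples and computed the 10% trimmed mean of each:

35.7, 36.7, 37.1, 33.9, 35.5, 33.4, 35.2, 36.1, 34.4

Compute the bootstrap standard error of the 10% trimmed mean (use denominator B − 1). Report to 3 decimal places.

Bootstrap SE is the standard deviation of the 9 replicate 10% trimmed means.
Mean of replicates: (35.7 + 36.7 + 37.1 + 33.9 + 35.5 + 33.4 + 35.2 + 36.1 + 34.4) / 9 = 318.0000 / 9 = 35.3333
Sum of squared deviations: (+0.3667)² + (+1.3667)² + (+1.7667)² + (−1.4333)² + (+0.1667)² + (−1.9333)² + (−0.1333)² + (+0.7667)² + (−0.9333)² = 12.4200
Variance = 12.4200 / 8 = 1.5525
SE* = √1.5525

SE* = 1.246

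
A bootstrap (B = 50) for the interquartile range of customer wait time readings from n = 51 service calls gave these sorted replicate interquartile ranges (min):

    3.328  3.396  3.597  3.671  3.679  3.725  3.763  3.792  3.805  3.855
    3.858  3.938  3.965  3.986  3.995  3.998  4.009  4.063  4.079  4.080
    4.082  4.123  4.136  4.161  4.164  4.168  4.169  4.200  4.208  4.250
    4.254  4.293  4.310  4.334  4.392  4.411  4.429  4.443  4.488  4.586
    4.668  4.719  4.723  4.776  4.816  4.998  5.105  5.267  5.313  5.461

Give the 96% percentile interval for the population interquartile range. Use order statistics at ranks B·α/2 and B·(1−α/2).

(3.328, 5.313)

α = 0.04; lower rank = 50 × 0.020 = 1; upper rank = 50 × 0.980 = 49.
The 1st smallest replicate is 3.328; the 49th is 5.313.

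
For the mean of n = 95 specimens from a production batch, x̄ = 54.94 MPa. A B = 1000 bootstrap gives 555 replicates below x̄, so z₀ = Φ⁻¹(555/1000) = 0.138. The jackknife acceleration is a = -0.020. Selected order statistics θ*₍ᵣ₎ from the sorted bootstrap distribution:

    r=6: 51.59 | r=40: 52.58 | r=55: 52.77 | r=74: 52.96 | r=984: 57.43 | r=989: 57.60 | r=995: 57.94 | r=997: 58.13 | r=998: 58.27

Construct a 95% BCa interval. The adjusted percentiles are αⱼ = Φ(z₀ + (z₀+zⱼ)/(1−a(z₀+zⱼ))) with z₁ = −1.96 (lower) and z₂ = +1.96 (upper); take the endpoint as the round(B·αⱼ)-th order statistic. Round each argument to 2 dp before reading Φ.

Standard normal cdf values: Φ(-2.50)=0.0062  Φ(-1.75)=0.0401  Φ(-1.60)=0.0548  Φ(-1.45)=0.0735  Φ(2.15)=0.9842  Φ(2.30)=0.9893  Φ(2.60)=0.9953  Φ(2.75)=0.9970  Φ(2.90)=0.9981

Lower: z₀ + z₁ = 0.138 + (-1.960) = -1.822; 1 − a(z₀+z₁) = 1 − (-0.020)(-1.822) = 0.9636; argument = 0.138 + (-1.822)/0.9636 = -1.7529 → -1.75.
α₁ = Φ(-1.75) = 0.0401; rank = round(1000 × 0.0401) = 40; θ*₍40₎ = 52.58.
Upper: z₀ + z₂ = 2.098; 1 − a(z₀+z₂) = 1.0420; argument = 2.1515 → 2.15; α₂ = 0.9842; rank = 984; θ*₍984₎ = 57.43.

(52.58, 57.43)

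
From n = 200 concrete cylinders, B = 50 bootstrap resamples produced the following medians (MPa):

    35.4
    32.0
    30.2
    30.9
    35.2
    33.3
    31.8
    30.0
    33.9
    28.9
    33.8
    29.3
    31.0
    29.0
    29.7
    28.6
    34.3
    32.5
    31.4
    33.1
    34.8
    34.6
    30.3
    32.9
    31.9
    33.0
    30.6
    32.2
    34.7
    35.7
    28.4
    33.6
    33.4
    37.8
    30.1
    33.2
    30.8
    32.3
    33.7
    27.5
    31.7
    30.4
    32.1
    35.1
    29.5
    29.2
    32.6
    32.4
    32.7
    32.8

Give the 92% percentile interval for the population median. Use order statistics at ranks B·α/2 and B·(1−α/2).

(28.4, 35.4)

Sorted replicates: 27.5, 28.4, 28.6, 28.9, 29.0, 29.2, 29.3, 29.5, 29.7, 30.0, 30.1, 30.2, 30.3, 30.4, 30.6, 30.8, 30.9, 31.0, 31.4, 31.7, 31.8, 31.9, 32.0, 32.1, 32.2, 32.3, 32.4, 32.5, 32.6, 32.7, 32.8, 32.9, 33.0, 33.1, 33.2, 33.3, 33.4, 33.6, 33.7, 33.8, 33.9, 34.3, 34.6, 34.7, 34.8, 35.1, 35.2, 35.4, 35.7, 37.8
α = 0.08; lower rank = 50 × 0.040 = 2; upper rank = 50 × 0.960 = 48.
The 2nd smallest replicate is 28.4; the 48th is 35.4.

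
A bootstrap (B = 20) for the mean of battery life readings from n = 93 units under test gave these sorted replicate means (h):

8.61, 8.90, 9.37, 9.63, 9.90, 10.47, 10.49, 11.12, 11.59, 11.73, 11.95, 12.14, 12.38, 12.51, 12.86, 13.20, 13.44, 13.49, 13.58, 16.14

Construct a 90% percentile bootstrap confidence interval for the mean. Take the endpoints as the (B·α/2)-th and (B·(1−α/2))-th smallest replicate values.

(8.61, 13.58)

α = 0.10; lower rank = 20 × 0.050 = 1; upper rank = 20 × 0.950 = 19.
The 1st smallest replicate is 8.61; the 19th is 13.58.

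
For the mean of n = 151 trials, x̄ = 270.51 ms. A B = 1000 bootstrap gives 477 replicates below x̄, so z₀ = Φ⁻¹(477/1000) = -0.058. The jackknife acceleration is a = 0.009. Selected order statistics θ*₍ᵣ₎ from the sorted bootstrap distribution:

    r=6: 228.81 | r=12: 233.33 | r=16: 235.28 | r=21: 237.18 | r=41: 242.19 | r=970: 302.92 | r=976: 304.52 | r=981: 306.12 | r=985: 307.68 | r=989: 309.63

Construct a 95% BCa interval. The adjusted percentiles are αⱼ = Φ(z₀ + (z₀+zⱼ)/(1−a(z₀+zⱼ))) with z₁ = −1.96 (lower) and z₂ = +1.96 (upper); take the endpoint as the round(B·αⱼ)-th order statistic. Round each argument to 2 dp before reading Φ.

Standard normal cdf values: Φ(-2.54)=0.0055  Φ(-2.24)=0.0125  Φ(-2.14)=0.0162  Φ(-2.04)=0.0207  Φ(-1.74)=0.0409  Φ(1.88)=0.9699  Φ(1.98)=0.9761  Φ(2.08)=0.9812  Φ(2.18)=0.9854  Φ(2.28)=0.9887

(237.18, 302.92)

Lower: z₀ + z₁ = -0.058 + (-1.960) = -2.018; 1 − a(z₀+z₁) = 1 − (0.009)(-2.018) = 1.0182; argument = -0.058 + (-2.018)/1.0182 = -2.0400 → -2.04.
α₁ = Φ(-2.04) = 0.0207; rank = round(1000 × 0.0207) = 21; θ*₍21₎ = 237.18.
Upper: z₀ + z₂ = 1.902; 1 − a(z₀+z₂) = 0.9829; argument = 1.8771 → 1.88; α₂ = 0.9699; rank = 970; θ*₍970₎ = 302.92.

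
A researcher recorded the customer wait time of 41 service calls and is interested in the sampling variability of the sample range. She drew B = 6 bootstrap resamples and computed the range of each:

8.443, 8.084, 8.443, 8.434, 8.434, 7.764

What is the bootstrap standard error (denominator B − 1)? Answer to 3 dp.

Bootstrap SE is the standard deviation of the 6 replicate ranges.
Mean of replicates: (8.443 + 8.084 + 8.443 + 8.434 + 8.434 + 7.764) / 6 = 49.6020 / 6 = 8.2670
Sum of squared deviations: (+0.1760)² + (−0.1830)² + (+0.1760)² + (+0.1670)² + (+0.1670)² + (−0.5030)² = 0.4042
Variance = 0.4042 / 5 = 0.0808
SE* = √0.0808

SE* = 0.284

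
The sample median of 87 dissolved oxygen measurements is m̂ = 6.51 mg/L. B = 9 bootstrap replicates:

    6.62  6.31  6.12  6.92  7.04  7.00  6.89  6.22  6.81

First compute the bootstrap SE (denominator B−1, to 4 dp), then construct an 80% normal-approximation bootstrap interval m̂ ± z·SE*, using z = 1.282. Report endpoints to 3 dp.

(6.054, 6.966)

Mean of replicates = 6.6589; sum of squared deviations = 1.0123; SE* = √(1.0123/8) = 0.3557
Margin = 1.282 × 0.3557 = 0.4560
Interval: 6.51 ± 0.4560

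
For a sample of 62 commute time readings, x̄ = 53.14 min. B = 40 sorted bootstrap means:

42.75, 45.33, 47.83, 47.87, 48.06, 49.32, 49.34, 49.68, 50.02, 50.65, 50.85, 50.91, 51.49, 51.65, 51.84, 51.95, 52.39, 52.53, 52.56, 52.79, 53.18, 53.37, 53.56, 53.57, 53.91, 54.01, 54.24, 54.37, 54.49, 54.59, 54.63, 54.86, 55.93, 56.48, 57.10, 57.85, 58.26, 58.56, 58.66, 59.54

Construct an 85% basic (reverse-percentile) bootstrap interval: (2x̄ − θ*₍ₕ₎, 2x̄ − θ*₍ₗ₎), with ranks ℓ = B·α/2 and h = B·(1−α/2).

(48.02, 58.45)

Percentile endpoints at ranks 3 and 37: θ*₍3₎ = 47.83, θ*₍37₎ = 58.26.
Basic interval reflects these around x̄:
  lower = 2 × 53.14 − 58.26 = 48.02
  upper = 2 × 53.14 − 47.83 = 58.45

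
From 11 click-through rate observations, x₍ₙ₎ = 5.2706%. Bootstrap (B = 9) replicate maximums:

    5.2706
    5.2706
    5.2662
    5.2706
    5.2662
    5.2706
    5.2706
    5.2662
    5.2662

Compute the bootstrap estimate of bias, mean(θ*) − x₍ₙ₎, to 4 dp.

mean(θ*) = (5.2706 + 5.2706 + 5.2662 + 5.2706 + 5.2662 + 5.2706 + 5.2706 + 5.2662 + 5.2662) / 9 = 5.26864
bias = 5.26864 − 5.2706

bias = −0.0020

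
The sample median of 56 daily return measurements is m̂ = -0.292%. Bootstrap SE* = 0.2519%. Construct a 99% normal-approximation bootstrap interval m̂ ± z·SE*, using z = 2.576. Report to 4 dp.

(-0.9409, 0.3569)

Margin = 2.576 × 0.2519 = 0.64889
Interval: -0.292 ± 0.64889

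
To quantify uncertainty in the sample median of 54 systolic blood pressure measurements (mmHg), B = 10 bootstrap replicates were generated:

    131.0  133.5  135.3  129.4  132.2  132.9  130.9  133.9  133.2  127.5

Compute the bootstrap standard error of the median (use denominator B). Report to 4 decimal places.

Bootstrap SE is the standard deviation of the 10 replicate medians.
Mean of replicates: (131.0 + 133.5 + 135.3 + 129.4 + 132.2 + 132.9 + 130.9 + 133.9 + 133.2 + 127.5) / 10 = 1319.80000 / 10 = 131.98000
Sum of squared deviations: (−0.98000)² + (+1.52000)² + (+3.32000)² + (−2.58000)² + (+0.22000)² + (+0.92000)² + (−1.08000)² + (+1.92000)² + (+1.22000)² + (−4.48000)² = 48.25600
Variance = 48.25600 / 10 = 4.82560
SE* = √4.82560

SE* = 2.1967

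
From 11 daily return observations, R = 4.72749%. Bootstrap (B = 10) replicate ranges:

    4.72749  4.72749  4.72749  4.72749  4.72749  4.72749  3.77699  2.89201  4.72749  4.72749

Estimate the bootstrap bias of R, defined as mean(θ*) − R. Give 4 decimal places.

mean(θ*) = (4.72749 + 4.72749 + 4.72749 + 4.72749 + 4.72749 + 4.72749 + 3.77699 + 2.89201 + 4.72749 + 4.72749) / 10 = 4.44889
bias = 4.44889 − 4.72749

bias = −0.2786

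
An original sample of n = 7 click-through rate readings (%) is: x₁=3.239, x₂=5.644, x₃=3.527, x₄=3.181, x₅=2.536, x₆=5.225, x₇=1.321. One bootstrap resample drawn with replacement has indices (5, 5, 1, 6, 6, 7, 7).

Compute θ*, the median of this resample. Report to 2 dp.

θ* = 2.54

Resample values: 2.536, 2.536, 3.239, 5.225, 5.225, 1.321, 1.321.
Sorted: 1.321, 1.321, 2.536, 2.536, 3.239, 5.225, 5.225
Median = middle value = 2.54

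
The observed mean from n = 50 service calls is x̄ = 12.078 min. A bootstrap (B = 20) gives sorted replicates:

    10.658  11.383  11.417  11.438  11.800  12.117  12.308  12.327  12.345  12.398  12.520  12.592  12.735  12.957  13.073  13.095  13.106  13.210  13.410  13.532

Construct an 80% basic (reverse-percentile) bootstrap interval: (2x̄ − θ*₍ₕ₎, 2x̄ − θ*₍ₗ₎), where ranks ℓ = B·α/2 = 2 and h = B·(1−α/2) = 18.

Percentile endpoints at ranks 2 and 18: θ*₍2₎ = 11.383, θ*₍18₎ = 13.210.
Basic interval reflects these around x̄:
  lower = 2 × 12.078 − 13.210 = 10.946
  upper = 2 × 12.078 − 11.383 = 12.773

(10.946, 12.773)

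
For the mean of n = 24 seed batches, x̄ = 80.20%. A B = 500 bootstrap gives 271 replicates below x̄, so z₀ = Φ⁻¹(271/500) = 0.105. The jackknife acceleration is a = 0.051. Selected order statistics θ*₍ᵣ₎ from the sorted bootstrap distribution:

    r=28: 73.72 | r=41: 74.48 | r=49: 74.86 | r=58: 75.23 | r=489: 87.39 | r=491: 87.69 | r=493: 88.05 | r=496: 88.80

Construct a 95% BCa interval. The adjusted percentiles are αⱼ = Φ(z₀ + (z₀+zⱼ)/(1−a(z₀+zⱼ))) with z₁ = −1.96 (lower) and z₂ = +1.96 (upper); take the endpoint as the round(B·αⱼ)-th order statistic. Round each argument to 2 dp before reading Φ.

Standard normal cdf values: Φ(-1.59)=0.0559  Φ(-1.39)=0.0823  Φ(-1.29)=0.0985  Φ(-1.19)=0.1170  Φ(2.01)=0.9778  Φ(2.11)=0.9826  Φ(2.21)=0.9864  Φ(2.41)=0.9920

(73.72, 88.80)

Lower: z₀ + z₁ = 0.105 + (-1.960) = -1.855; 1 − a(z₀+z₁) = 1 − (0.051)(-1.855) = 1.0946; argument = 0.105 + (-1.855)/1.0946 = -1.5897 → -1.59.
α₁ = Φ(-1.59) = 0.0559; rank = round(500 × 0.0559) = 28; θ*₍28₎ = 73.72.
Upper: z₀ + z₂ = 2.065; 1 − a(z₀+z₂) = 0.8947; argument = 2.4131 → 2.41; α₂ = 0.9920; rank = 496; θ*₍496₎ = 88.80.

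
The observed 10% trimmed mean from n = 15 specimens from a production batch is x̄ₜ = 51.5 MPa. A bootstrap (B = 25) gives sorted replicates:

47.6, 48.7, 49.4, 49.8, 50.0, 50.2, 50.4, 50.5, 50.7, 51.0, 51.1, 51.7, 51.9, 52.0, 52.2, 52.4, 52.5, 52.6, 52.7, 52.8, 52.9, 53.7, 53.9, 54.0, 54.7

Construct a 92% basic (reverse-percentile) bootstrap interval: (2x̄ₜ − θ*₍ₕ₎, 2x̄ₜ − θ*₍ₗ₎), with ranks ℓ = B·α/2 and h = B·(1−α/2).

(49.0, 55.4)

Percentile endpoints at ranks 1 and 24: θ*₍1₎ = 47.6, θ*₍24₎ = 54.0.
Basic interval reflects these around x̄ₜ:
  lower = 2 × 51.5 − 54.0 = 49.0
  upper = 2 × 51.5 − 47.6 = 55.4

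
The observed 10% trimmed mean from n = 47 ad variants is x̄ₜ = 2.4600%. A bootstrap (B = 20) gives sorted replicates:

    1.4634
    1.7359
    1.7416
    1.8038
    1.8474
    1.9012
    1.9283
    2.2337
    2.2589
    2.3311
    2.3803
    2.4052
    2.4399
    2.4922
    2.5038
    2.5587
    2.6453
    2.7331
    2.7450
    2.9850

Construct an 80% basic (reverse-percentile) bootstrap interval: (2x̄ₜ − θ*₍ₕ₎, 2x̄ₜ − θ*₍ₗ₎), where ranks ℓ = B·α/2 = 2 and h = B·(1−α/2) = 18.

Percentile endpoints at ranks 2 and 18: θ*₍2₎ = 1.7359, θ*₍18₎ = 2.7331.
Basic interval reflects these around x̄ₜ:
  lower = 2 × 2.4600 − 2.7331 = 2.1869
  upper = 2 × 2.4600 − 1.7359 = 3.1841

(2.1869, 3.1841)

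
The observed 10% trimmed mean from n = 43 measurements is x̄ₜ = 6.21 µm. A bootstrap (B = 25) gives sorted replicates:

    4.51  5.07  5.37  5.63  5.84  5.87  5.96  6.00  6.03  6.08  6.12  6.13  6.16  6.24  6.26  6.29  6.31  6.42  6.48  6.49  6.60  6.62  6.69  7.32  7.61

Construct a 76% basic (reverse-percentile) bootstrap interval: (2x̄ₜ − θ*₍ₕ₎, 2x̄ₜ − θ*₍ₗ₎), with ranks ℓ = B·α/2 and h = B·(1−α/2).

(5.80, 7.05)

Percentile endpoints at ranks 3 and 22: θ*₍3₎ = 5.37, θ*₍22₎ = 6.62.
Basic interval reflects these around x̄ₜ:
  lower = 2 × 6.21 − 6.62 = 5.80
  upper = 2 × 6.21 − 5.37 = 7.05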